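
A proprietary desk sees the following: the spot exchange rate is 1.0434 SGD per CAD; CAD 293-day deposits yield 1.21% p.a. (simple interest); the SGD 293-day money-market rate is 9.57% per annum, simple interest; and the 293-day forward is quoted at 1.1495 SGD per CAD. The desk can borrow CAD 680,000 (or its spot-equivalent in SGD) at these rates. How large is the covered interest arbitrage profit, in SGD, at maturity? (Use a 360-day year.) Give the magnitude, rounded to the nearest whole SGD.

SGD 24,583

T = 293/360 years.
Route A — deposit CAD, sell forward: 680,000 × 1.00984806 × 1.1495 = SGD 789,357.83.
Route B — convert at spot, deposit SGD: 680,000 × 1.0434 × 1.07788917 = SGD 764,775.30.
The quoted forward overvalues CAD, so borrow SGD, buy CAD at spot, deposit the CAD at 1.21%, and sell the proceeds forward at 1.1495.
Profit = 789,357.83 − 764,775.30 = SGD 24,583.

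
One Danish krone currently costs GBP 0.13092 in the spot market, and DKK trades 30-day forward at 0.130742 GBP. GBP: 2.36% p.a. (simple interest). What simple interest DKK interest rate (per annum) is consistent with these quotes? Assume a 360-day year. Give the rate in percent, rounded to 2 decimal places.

T = 30/360 years.
By CIP, F/S equals the GBP-to-DKK growth ratio: 0.130742/0.13092 = 0.9986404.
The GBP side grows by 1 + 0.0236×30/360 = 1.0019667.
Hence g_DKK = 1.0033308.
r = (1.0033308 − 1)/(30/360) = 0.039970 → 4.00%.

4.00%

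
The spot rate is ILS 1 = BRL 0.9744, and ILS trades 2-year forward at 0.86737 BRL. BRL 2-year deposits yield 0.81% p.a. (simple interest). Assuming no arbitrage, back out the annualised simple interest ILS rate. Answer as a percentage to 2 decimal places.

T = 2 years.
By CIP, F/S equals the BRL-to-ILS growth ratio: 0.86737/0.9744 = 0.8901580.
The BRL side grows by 1 + 0.0081×2 = 1.016200.
Hence g_ILS = 1.1415951.
r = (1.1415951 − 1)/2 = 0.070798 → 7.08%.

7.08%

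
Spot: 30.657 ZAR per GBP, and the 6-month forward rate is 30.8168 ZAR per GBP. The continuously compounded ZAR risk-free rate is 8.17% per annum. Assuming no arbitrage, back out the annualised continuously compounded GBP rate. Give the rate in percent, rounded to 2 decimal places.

T = 6/12 years.
CIP gives F = S · g_ZAR/g_GBP, so g_ZAR/g_GBP = 30.8168/30.657 = 1.0052125.
ZAR growth factor: e^(0.0817×6/12) = 1.0416958.
Hence g_GBP = 1.0362941.
r = ln(1.0362941)/(6/12) = 0.071302 → 7.13%.

7.13%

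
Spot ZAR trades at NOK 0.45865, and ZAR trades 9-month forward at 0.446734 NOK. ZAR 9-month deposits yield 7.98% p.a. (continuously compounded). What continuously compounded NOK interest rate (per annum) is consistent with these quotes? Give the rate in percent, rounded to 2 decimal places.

T = 9/12 years.
By CIP, F/S equals the NOK-to-ZAR growth ratio: 0.446734/0.45865 = 0.9740194.
ZAR growth factor: e^(0.0798×9/12) = 1.0616773.
That pins the NOK growth at 1.0340943.
Take logs: ln 1.0340943 / (9/12) = 0.044701, so 4.47%.

4.47%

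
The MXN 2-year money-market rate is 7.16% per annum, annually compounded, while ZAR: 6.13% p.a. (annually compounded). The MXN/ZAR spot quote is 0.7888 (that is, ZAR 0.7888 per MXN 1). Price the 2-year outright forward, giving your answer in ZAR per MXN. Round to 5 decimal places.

0.77371

T = 2 years.
Growth of 1 ZAR over T: (1 + 0.0613)^2 = 1.1263577.
MXN accumulates by (1 + 0.0716)^2 = 1.1483266.
Forward (ZAR per MXN) = 0.7888 × 1.1263577 / 1.1483266 = 0.7737093.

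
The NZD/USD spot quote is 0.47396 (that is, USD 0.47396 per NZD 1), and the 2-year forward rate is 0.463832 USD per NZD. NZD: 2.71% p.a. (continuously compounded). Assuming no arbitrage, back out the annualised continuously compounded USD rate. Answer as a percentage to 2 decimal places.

1.63%

T = 2 years.
By CIP, F/S equals the USD-to-NZD growth ratio: 0.463832/0.47396 = 0.9786311.
The NZD side grows by e^(0.0271×2) = 1.0556957.
Hence g_USD = 1.0331366.
Take logs: ln 1.0331366 / 2 = 0.016300, so 1.63%.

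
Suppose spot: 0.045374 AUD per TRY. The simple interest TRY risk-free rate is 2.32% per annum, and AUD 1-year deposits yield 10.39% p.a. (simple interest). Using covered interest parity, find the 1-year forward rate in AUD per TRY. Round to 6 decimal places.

0.048953

T = 1 year.
AUD growth factor: 1 + 0.1039×1 = 1.103900.
TRY accumulates by 1 + 0.0232×1 = 1.023200.
So F = 0.045374 × 1.103900 / 1.023200 = 0.04895266 (AUD/TRY).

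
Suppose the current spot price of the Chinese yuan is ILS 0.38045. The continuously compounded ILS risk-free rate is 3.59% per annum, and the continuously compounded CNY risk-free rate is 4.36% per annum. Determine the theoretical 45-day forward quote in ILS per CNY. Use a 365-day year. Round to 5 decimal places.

0.38009

T = 45/365 years.
ILS accumulates by e^(0.0359×45/365) = 1.0044358.
Growth of 1 CNY over T: e^(0.0436×45/365) = 1.0053898.
Forward (ILS per CNY) = 0.38045 × 1.0044358 / 1.0053898 = 0.3800890.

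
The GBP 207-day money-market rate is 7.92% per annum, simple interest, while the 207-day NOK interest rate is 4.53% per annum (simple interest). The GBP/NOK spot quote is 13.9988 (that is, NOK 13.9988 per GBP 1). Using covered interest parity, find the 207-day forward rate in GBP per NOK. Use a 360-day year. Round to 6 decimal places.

T = 207/360 years.
Growth of 1 NOK over T: 1 + 0.0453×207/360 = 1.0260475.
Growth of 1 GBP over T: 1 + 0.0792×207/360 = 1.045540.
CIP: F = S · (grow NOK)/(grow GBP) = 13.9988 × 1.0260475/1.045540 = 13.73781 NOK per GBP.
Quoted the other way: 1/13.73781 = 0.072792 GBP per NOK.

0.072792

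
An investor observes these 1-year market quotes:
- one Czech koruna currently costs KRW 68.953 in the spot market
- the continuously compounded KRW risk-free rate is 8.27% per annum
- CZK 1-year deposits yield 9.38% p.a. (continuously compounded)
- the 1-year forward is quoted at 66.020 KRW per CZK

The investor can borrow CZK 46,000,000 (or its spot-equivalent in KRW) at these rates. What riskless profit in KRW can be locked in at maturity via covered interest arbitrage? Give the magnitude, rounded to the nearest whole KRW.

T = 1 year.
Keep in CZK, deliver into the forward: 46,000,000·1.098340055938·66.020 = KRW 3,335,570,882.68.
Swap to KRW now, deposit: 46,000,000·68.953·1.086215894895 = KRW 3,445,300,851.63.
The quoted forward undervalues CZK, so borrow CZK, convert to KRW at spot, deposit the KRW at 8.27%, and buy CZK forward at 66.020 to cover the loan.
Profit = 3,445,300,851.63 − 3,335,570,882.68 = KRW 109,729,969.

KRW 109,729,969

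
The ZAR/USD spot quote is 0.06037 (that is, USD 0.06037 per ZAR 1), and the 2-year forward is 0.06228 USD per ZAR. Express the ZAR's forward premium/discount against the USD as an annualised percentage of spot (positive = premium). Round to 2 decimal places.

T = 2 years.
ZAR trades forward at +3.16382% vs spot over the period.
Annualise by dividing by T: 0.0316382 / 2 = 0.015819 → 1.58%.

+1.58%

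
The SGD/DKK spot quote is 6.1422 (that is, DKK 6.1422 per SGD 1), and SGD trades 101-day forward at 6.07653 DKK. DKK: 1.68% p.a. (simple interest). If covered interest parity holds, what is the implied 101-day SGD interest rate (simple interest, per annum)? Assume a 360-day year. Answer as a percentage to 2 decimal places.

5.55%

T = 101/360 years.
F/S = 6.07653/6.1422 = 0.9893084 = (growth of DKK) / (growth of SGD).
The DKK side grows by 1 + 0.0168×101/360 = 1.0047133.
Hence g_SGD = 1.0155714.
r = (1.0155714 − 1)/(101/360) = 0.055502 → 5.55%.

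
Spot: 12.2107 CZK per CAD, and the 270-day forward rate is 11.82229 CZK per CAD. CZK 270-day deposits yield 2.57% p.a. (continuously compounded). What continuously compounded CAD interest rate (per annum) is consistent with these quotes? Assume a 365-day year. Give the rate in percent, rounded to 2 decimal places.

T = 270/365 years.
CIP gives F = S · g_CZK/g_CAD, so g_CZK/g_CAD = 11.82229/12.2107 = 0.9681910.
CZK growth factor: e^(0.0257×270/365) = 1.0191928.
Hence g_CAD = 1.0526774.
r = ln(1.0526774)/(270/365) = 0.069400 → 6.94%.

6.94%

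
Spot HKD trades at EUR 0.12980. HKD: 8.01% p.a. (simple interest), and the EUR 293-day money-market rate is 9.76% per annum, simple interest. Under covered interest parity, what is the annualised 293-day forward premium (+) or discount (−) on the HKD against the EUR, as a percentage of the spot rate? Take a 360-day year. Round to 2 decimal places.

+1.64%

T = 293/360 years.
No-arbitrage forward: 0.1298 × 1.0794356 / 1.0651925 = 0.13153561 EUR/HKD.
Annualised premium = (F − S)/S × (1/T) = (0.13153561 − 0.1298)/0.1298 ÷ (293/360) = 1.64%.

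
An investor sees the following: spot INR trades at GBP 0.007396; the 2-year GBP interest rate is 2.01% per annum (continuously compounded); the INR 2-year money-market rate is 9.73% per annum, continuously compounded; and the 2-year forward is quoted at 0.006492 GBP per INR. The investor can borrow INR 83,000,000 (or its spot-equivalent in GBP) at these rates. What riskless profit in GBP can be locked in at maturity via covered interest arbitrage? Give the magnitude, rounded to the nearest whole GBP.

GBP 15,543

T = 2 years.
Keep in INR, deliver into the forward: 83,000,000·1.21482496·0.006492 = GBP 654,591.42.
Swap to GBP now, deposit: 83,000,000·0.007396·1.04101896 = GBP 639,048.23.
The quoted forward overvalues INR, so borrow GBP, buy INR at spot, deposit the INR at 9.73%, and sell the proceeds forward at 0.006492.
The gap between the two covered legs is GBP 15,543.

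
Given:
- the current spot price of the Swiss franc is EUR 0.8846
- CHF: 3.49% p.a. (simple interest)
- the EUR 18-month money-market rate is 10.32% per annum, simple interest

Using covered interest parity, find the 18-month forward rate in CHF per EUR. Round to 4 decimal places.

1.0302

T = 18/12 years.
Growth of 1 EUR over T: 1 + 0.1032×18/12 = 1.154800.
Growth of 1 CHF over T: 1 + 0.0349×18/12 = 1.052350.
CIP: F = S · (grow EUR)/(grow CHF) = 0.8846 × 1.154800/1.052350 = 0.9707189 EUR per CHF.
Quoted the other way: 1/0.9707189 = 1.0302 CHF per EUR.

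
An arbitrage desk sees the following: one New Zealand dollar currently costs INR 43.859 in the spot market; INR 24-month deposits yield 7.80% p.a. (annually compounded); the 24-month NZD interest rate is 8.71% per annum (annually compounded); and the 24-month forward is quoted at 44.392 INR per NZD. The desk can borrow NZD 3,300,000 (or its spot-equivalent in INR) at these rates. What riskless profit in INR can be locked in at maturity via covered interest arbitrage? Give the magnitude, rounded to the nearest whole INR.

T = 2 years.
Invest the NZD and cover forward: 3,300,000 × 1.18178641 × 44.392 = INR 173,124,145.63.
Convert at spot and invest in INR: 3,300,000 × 43.859 × 1.162084 = INR 168,193,879.11.
The quoted forward overvalues NZD, so borrow INR, buy NZD at spot, deposit the NZD at 8.71%, and sell the proceeds forward at 44.392.
The gap between the two covered legs is INR 4,930,267.

INR 4,930,267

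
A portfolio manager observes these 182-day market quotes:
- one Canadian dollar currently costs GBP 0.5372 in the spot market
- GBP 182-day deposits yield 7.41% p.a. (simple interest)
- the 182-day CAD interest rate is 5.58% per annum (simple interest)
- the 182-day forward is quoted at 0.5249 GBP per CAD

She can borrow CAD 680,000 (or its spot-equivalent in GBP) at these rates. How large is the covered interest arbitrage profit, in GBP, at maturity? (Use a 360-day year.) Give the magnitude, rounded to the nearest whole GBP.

T = 182/360 years.
Invest the CAD and cover forward: 680,000 × 1.028210 × 0.5249 = GBP 367,001.05.
Convert at spot and invest in GBP: 680,000 × 0.5372 × 1.03746167 = GBP 378,980.60.
The quoted forward undervalues CAD, so borrow CAD, convert to GBP at spot, deposit the GBP at 7.41%, and buy CAD forward at 0.5249 to cover the loan.
Profit = 378,980.60 − 367,001.05 = GBP 11,980.

GBP 11,980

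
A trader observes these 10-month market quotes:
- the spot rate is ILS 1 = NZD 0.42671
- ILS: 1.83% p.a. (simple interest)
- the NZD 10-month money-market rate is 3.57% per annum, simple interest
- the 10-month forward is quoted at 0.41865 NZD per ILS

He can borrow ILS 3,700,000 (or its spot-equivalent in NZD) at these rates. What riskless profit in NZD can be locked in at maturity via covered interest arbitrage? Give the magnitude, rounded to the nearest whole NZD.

T = 10/12 years.
Route A — deposit ILS, sell forward: 3,700,000 × 1.015250 × 0.41865 = NZD 1,572,627.33.
Route B — convert at spot, deposit NZD: 3,700,000 × 0.42671 × 1.029750 = NZD 1,625,797.10.
The quoted forward undervalues ILS, so borrow ILS, convert to NZD at spot, deposit the NZD at 3.57%, and buy ILS forward at 0.41865 to cover the loan.
Profit = 1,625,797.10 − 1,572,627.33 = NZD 53,170.

NZD 53,170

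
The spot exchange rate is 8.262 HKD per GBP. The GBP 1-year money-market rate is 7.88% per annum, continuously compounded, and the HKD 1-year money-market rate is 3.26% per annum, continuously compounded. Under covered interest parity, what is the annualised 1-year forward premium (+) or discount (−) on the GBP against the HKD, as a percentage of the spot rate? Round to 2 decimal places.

-4.51%

T = 1 year.
CIP forward (HKD per GBP) = 8.262 × 1.0331372/1.0819879 = 7.888979.
(F − S)/S ÷ T = (7.888979 − 8.262)/8.262/1 = -0.045149 → -4.51%.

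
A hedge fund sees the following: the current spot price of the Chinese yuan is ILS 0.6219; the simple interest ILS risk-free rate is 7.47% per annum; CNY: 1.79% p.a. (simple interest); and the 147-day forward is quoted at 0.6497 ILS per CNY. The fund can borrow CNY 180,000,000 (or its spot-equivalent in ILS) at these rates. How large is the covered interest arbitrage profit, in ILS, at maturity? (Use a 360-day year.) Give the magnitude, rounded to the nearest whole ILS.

ILS 2,444,267

T = 147/360 years.
Keep in CNY, deliver into the forward: 180,000,000·1.00730916667·0.6497 = ILS 117,800,777.81.
Swap to ILS now, deposit: 180,000,000·0.6219·1.0305025 = ILS 115,356,510.86.
The quoted forward overvalues CNY, so borrow ILS, buy CNY at spot, deposit the CNY at 1.79%, and sell the proceeds forward at 0.6497.
Arbitrage profit = |117,800,777.81 − 115,356,510.86| = ILS 2,444,267.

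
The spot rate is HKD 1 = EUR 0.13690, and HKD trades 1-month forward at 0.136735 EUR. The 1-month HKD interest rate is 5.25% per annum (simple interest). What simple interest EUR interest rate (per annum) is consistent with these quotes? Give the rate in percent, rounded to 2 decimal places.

T = 1/12 years.
F/S = 0.136735/0.1369 = 0.9987947 = (growth of EUR) / (growth of HKD).
The HKD side grows by 1 + 0.0525×1/12 = 1.004375.
Hence g_EUR = 1.0031644.
r = (1.0031644 − 1)/(1/12) = 0.037973 → 3.80%.

3.80%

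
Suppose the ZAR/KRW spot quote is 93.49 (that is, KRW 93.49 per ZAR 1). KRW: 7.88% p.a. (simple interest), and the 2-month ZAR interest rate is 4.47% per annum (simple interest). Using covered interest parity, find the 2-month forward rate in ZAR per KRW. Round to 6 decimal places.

0.010636

T = 2/12 years.
KRW growth factor: 1 + 0.0788×2/12 = 1.0131333.
ZAR accumulates by 1 + 0.0447×2/12 = 1.007450.
So F = 93.49 × 1.0131333 / 1.007450 = 94.01740 (KRW/ZAR).
Quoted the other way: 1/94.01740 = 0.010636 ZAR per KRW.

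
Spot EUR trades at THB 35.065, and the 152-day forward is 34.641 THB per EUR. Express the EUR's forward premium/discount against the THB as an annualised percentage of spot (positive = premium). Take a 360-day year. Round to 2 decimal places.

-2.86%

T = 152/360 years.
EUR trades forward at -1.20918% vs spot over the period.
×(1/T) gives -2.86% p.a.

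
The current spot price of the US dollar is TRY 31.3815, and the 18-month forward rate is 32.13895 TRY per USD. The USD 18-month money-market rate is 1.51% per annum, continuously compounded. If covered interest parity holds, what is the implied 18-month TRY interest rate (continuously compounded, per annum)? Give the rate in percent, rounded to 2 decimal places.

3.10%

T = 18/12 years.
F/S = 32.13895/31.3815 = 1.0241368 = (growth of TRY) / (growth of USD).
USD growth factor: e^(0.0151×18/12) = 1.0229085.
Hence g_TRY = 1.0475982.
r = ln(1.0475982)/(18/12) = 0.031000 → 3.10%.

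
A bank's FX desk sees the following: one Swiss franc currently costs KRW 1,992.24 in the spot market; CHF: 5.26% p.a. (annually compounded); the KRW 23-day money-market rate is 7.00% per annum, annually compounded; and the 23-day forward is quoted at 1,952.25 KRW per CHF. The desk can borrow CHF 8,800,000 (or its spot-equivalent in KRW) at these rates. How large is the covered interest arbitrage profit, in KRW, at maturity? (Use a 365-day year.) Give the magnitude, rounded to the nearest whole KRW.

T = 23/365 years.
Invest the CHF and cover forward: 8,800,000 × 1.003235512763 × 1952.25 = KRW 17,235,385,462.17.
Convert at spot and invest in KRW: 8,800,000 × 1992.24 × 1.004272522997 = KRW 17,606,616,642.70.
The quoted forward undervalues CHF, so borrow CHF, convert to KRW at spot, deposit the KRW at 7.00%, and buy CHF forward at 1,952.25 to cover the loan.
The gap between the two covered legs is KRW 371,231,181.

KRW 371,231,181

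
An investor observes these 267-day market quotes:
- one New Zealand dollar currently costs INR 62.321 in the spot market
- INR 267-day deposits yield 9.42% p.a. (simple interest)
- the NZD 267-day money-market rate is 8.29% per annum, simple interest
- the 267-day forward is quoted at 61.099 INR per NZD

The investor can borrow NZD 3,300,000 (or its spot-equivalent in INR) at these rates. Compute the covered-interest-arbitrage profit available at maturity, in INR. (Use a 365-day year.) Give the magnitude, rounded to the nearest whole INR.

T = 267/365 years.
Invest the NZD and cover forward: 3,300,000 × 1.06064191781 × 61.099 = INR 213,853,729.77.
Convert at spot and invest in INR: 3,300,000 × 62.321 × 1.06890794521 = INR 219,830,859.78.
The quoted forward undervalues NZD, so borrow NZD, convert to INR at spot, deposit the INR at 9.42%, and buy NZD forward at 61.099 to cover the loan.
The gap between the two covered legs is INR 5,977,130.

INR 5,977,130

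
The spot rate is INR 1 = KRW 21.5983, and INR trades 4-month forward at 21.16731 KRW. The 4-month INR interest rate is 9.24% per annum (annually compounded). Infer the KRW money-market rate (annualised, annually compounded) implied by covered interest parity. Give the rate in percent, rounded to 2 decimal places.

2.83%

T = 4/12 years.
CIP gives F = S · g_KRW/g_INR, so g_KRW/g_INR = 21.16731/21.5983 = 0.9800452.
INR growth factor: (1 + 0.0924)^(4/12) = 1.0298972.
That pins the KRW growth at 1.0093458.
r = 1.0093458^(12/4) − 1 = 0.028300 → 2.83%.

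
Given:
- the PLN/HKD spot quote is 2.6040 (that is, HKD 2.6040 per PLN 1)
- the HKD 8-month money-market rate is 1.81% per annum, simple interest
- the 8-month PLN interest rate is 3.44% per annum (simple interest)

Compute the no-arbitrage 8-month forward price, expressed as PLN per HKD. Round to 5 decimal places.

0.38815

T = 8/12 years.
HKD accumulates by 1 + 0.0181×8/12 = 1.0120667.
PLN accumulates by 1 + 0.0344×8/12 = 1.0229333.
So F = 2.604 × 1.0120667 / 1.0229333 = 2.576338 (HKD/PLN).
Quoted the other way: 1/2.576338 = 0.38815 PLN per HKD.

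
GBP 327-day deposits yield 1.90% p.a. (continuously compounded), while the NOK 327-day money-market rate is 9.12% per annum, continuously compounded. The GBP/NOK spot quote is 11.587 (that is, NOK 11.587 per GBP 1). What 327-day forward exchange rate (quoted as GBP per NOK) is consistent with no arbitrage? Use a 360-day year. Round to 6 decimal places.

0.080825

T = 327/360 years.
Growth of 1 NOK over T: e^(0.0912×327/360) = 1.086368.
Growth of 1 GBP over T: e^(0.0190×327/360) = 1.0174081.
CIP: F = S · (grow NOK)/(grow GBP) = 11.587 × 1.086368/1.0174081 = 12.37237 NOK per GBP.
Invert for GBP per NOK: 1 / 12.37237 = 0.080825.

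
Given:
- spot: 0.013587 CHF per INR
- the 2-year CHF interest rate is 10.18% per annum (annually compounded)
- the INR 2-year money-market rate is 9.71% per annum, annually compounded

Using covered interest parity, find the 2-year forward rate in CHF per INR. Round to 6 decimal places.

T = 2 years.
CHF accumulates by (1 + 0.1018)^2 = 1.2139632.
INR accumulates by (1 + 0.0971)^2 = 1.2036284.
So F = 0.013587 × 1.2139632 / 1.2036284 = 0.01370366 (CHF/INR).

0.013704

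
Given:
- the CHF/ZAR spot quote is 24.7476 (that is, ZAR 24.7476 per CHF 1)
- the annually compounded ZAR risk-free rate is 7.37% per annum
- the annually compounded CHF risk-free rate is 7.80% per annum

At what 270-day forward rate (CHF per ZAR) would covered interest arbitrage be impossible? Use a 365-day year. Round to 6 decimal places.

0.040528

T = 270/365 years.
Growth of 1 ZAR over T: (1 + 0.0737)^(270/365) = 1.0540105.
CHF accumulates by (1 + 0.0780)^(270/365) = 1.0571313.
CIP: F = S · (grow ZAR)/(grow CHF) = 24.7476 × 1.0540105/1.0571313 = 24.67454 ZAR per CHF.
Invert for CHF per ZAR: 1 / 24.67454 = 0.040528.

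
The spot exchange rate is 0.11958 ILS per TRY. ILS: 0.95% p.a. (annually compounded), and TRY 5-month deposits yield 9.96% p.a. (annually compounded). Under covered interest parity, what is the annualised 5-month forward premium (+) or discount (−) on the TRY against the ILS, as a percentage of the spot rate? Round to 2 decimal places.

T = 5/12 years.
F = S · g_ILS/g_TRY = 0.11958 × 1.0039474/1.040354 = 0.11539537.
Annualised premium = (F − S)/S × (1/T) = (0.11539537 − 0.11958)/0.11958 ÷ (5/12) = -8.40%.

-8.40%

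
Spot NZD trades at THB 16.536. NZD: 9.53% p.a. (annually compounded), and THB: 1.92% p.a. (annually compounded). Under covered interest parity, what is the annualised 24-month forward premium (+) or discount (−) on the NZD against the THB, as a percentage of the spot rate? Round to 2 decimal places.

-6.71%

T = 2 years.
CIP forward (THB per NZD) = 16.536 × 1.0387686/1.1996821 = 14.318024.
Annualised premium = (F − S)/S × (1/T) = (14.318024 − 16.536)/16.536 ÷ 2 = -6.71%.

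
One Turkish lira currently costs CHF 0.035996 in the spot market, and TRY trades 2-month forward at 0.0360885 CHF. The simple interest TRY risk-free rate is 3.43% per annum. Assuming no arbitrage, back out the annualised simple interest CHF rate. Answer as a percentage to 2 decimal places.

4.98%

T = 2/12 years.
CIP gives F = S · g_CHF/g_TRY, so g_CHF/g_TRY = 0.0360885/0.035996 = 1.0025697.
TRY growth factor: 1 + 0.0343×2/12 = 1.0057167.
Hence g_CHF = 1.0083011.
r = (1.0083011 − 1)/(2/12) = 0.049807 → 4.98%.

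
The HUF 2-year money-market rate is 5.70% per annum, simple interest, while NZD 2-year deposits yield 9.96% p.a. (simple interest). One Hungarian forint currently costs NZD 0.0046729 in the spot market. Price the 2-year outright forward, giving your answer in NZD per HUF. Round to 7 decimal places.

0.0050303

T = 2 years.
NZD accumulates by 1 + 0.0996×2 = 1.199200.
HUF accumulates by 1 + 0.0570×2 = 1.114000.
CIP: F = S · (grow NZD)/(grow HUF) = 0.0046729 × 1.199200/1.114000 = 0.005030289 NZD per HUF.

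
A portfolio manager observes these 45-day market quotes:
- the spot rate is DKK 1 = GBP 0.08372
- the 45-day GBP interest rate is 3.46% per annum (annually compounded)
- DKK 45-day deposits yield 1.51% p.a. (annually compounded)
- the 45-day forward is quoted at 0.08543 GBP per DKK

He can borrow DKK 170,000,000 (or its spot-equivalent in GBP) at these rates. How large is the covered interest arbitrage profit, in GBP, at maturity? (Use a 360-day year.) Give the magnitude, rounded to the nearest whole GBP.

T = 45/360 years.
Route A — deposit DKK, sell forward: 170,000,000 × 1.0018751471 × 0.08543 = GBP 14,550,332.95.
Route B — convert at spot, deposit GBP: 170,000,000 × 0.08372 × 1.0042609118 = GBP 14,293,043.00.
The quoted forward overvalues DKK, so borrow GBP, buy DKK at spot, deposit the DKK at 1.51%, and sell the proceeds forward at 0.08543.
The gap between the two covered legs is GBP 257,290.

GBP 257,290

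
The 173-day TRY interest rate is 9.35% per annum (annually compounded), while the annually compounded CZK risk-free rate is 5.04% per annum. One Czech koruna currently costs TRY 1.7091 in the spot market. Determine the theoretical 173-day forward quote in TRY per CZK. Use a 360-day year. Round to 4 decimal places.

T = 173/360 years.
TRY growth factor: (1 + 0.0935)^(173/360) = 1.0438896.
CZK accumulates by (1 + 0.0504)^(173/360) = 1.0239108.
So F = 1.7091 × 1.0438896 / 1.0239108 = 1.742448 (TRY/CZK).

1.7424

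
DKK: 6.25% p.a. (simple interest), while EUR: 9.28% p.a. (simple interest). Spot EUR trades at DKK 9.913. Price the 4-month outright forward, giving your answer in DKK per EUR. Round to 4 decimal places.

9.8159

T = 4/12 years.
DKK accumulates by 1 + 0.0625×4/12 = 1.0208333.
EUR growth factor: 1 + 0.0928×4/12 = 1.0309333.
CIP: F = S · (grow DKK)/(grow EUR) = 9.913 × 1.0208333/1.0309333 = 9.815883 DKK per EUR.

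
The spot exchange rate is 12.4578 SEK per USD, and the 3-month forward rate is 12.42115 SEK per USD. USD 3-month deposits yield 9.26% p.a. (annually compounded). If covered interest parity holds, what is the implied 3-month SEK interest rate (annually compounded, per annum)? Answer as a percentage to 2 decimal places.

7.98%

T = 3/12 years.
By CIP, F/S equals the SEK-to-USD growth ratio: 12.42115/12.4578 = 0.9970581.
The USD side grows by (1 + 0.0926)^(3/12) = 1.022387.
So the SEK growth factor = 1.0193792.
Annualise: 1.0193792^(12/3) − 1 = 0.079799 = 7.98%.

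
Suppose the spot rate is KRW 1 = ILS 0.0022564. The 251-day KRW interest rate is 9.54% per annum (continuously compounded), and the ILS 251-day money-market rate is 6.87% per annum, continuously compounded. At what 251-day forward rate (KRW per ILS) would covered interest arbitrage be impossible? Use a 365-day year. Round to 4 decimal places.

T = 251/365 years.
ILS accumulates by e^(0.0687×251/365) = 1.048376748.
KRW accumulates by e^(0.0954×251/365) = 1.067803608.
Forward (ILS per KRW) = 0.0022564 × 1.048376748 / 1.067803608 = 0.00221534866.
Quoted the other way: 1/0.00221534866 = 451.3962 KRW per ILS.

451.3962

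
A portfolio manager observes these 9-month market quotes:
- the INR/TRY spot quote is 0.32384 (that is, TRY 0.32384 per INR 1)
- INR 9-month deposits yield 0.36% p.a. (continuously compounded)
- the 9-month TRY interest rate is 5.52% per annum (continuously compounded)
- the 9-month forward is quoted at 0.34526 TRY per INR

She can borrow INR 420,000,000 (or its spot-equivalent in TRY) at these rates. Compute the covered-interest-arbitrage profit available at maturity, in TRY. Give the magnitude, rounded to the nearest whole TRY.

TRY 3,639,338

T = 9/12 years.
Keep in INR, deliver into the forward: 420,000,000·1.00270364828·0.34526 = TRY 145,401,253.87.
Swap to TRY now, deposit: 420,000,000·0.32384·1.04226892975 = TRY 141,761,915.49.
The quoted forward overvalues INR, so borrow TRY, buy INR at spot, deposit the INR at 0.36%, and sell the proceeds forward at 0.34526.
Arbitrage profit = |145,401,253.87 − 141,761,915.49| = TRY 3,639,338.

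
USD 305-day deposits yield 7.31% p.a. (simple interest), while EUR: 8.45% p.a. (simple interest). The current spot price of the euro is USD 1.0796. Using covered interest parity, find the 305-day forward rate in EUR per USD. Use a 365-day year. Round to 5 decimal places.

T = 305/365 years.
Growth of 1 USD over T: 1 + 0.0731×305/365 = 1.0610836.
Growth of 1 EUR over T: 1 + 0.0845×305/365 = 1.0706096.
So F = 1.0796 × 1.0610836 / 1.0706096 = 1.069994 (USD/EUR).
Invert for EUR per USD: 1 / 1.069994 = 0.93458.

0.93458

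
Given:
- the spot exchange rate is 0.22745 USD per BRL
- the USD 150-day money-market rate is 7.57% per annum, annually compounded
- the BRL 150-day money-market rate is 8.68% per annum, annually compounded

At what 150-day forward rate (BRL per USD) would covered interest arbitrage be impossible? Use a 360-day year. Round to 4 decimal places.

T = 150/360 years.
USD growth factor: (1 + 0.0757)^(150/360) = 1.0308718.
BRL growth factor: (1 + 0.0868)^(150/360) = 1.0352908.
Forward (USD per BRL) = 0.22745 × 1.0308718 / 1.0352908 = 0.2264792.
Quoted the other way: 1/0.2264792 = 4.4154 BRL per USD.

4.4154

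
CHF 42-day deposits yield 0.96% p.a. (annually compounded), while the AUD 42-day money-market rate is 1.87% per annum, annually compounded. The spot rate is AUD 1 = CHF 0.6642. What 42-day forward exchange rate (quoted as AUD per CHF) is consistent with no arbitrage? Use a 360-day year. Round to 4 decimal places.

T = 42/360 years.
CHF accumulates by (1 + 0.0096)^(42/360) = 1.0011153.
AUD growth factor: (1 + 0.0187)^(42/360) = 1.0021639.
Forward (CHF per AUD) = 0.6642 × 1.0011153 / 1.0021639 = 0.6635050.
Quoted the other way: 1/0.6635050 = 1.5071 AUD per CHF.

1.5071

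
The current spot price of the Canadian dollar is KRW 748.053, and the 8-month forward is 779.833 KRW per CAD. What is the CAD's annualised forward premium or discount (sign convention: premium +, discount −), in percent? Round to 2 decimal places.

+6.37%

T = 8/12 years.
(F − S)/S = (779.833 − 748.053)/748.053 = 0.0424836.
Per annum: 0.0424836 / (8/12) = 0.063725 = 6.37%.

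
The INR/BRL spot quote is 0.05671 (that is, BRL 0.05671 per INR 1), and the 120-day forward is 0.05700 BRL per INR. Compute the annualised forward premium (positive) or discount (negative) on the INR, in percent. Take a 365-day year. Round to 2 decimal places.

T = 120/365 years.
Period premium: (0.05700 − 0.05671)/0.05671 = 0.0051137.
Annualise by dividing by T: 0.0051137 / (120/365) = 0.015554 → 1.56%.

+1.56%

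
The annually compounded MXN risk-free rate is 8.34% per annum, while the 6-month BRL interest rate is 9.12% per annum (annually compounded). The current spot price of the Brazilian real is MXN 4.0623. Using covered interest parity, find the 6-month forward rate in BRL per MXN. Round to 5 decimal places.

0.24705

T = 6/12 years.
MXN accumulates by (1 + 0.0834)^(6/12) = 1.040865.
BRL growth factor: (1 + 0.0912)^(6/12) = 1.0446052.
Forward (MXN per BRL) = 4.0623 × 1.040865 / 1.0446052 = 4.047755.
Invert for BRL per MXN: 1 / 4.047755 = 0.24705.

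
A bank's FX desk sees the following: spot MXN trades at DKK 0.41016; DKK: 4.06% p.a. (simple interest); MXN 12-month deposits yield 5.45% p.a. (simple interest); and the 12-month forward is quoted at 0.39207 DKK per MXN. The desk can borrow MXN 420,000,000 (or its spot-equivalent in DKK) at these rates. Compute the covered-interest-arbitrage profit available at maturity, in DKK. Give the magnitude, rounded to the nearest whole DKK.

T = 1 year.
Keep in MXN, deliver into the forward: 420,000,000·1.054500·0.39207 = DKK 173,643,882.30.
Swap to DKK now, deposit: 420,000,000·0.41016·1.040600 = DKK 179,261,248.32.
The quoted forward undervalues MXN, so borrow MXN, convert to DKK at spot, deposit the DKK at 4.06%, and buy MXN forward at 0.39207 to cover the loan.
The gap between the two covered legs is DKK 5,617,366.

DKK 5,617,366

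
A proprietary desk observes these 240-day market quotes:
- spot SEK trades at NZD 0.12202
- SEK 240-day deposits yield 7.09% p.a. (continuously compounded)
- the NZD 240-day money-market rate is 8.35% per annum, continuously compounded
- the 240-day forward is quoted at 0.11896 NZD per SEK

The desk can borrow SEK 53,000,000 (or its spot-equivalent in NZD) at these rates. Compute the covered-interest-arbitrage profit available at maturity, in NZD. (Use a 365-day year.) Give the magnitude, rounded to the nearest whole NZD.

NZD 226,289

T = 240/365 years.
Invest the SEK and cover forward: 53,000,000 × 1.047722937 × 0.11896 = NZD 6,605,767.39.
Convert at spot and invest in NZD: 53,000,000 × 0.12202 × 1.056439307 = NZD 6,832,056.38.
The quoted forward undervalues SEK, so borrow SEK, convert to NZD at spot, deposit the NZD at 8.35%, and buy SEK forward at 0.11896 to cover the loan.
Arbitrage profit = |6,605,767.39 − 6,832,056.38| = NZD 226,289.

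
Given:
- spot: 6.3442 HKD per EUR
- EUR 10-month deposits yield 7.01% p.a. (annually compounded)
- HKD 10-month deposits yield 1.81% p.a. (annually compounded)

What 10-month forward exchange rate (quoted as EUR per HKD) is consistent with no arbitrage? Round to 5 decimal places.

0.16431

T = 10/12 years.
Growth of 1 HKD over T: (1 + 0.0181)^(10/12) = 1.0150607.
EUR accumulates by (1 + 0.0701)^(10/12) = 1.0580844.
CIP: F = S · (grow HKD)/(grow EUR) = 6.3442 × 1.0150607/1.0580844 = 6.086233 HKD per EUR.
Invert for EUR per HKD: 1 / 6.086233 = 0.16431.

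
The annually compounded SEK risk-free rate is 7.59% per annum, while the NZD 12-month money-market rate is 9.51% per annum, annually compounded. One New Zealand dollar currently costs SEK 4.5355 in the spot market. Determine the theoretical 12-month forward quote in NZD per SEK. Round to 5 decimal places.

T = 1 year.
SEK accumulates by (1 + 0.0759)^1 = 1.075900.
NZD accumulates by (1 + 0.0951)^1 = 1.095100.
Forward (SEK per NZD) = 4.5355 × 1.075900 / 1.095100 = 4.455981.
Invert for NZD per SEK: 1 / 4.455981 = 0.22442.

0.22442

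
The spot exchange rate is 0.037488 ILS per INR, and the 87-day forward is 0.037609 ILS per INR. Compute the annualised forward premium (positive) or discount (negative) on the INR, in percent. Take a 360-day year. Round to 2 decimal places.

+1.34%

T = 87/360 years.
Period premium: (0.037609 − 0.037488)/0.037488 = 0.0032277.
Per annum: 0.0032277 / (87/360) = 0.013356 = 1.34%.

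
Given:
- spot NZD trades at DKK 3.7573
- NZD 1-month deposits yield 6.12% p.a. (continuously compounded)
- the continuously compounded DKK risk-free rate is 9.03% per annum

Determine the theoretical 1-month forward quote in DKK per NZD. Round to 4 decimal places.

T = 1/12 years.
DKK growth factor: e^(0.0903×1/12) = 1.0075534.
NZD growth factor: e^(0.0612×1/12) = 1.005113.
So F = 3.7573 × 1.0075534 / 1.005113 = 3.766423 (DKK/NZD).

3.7664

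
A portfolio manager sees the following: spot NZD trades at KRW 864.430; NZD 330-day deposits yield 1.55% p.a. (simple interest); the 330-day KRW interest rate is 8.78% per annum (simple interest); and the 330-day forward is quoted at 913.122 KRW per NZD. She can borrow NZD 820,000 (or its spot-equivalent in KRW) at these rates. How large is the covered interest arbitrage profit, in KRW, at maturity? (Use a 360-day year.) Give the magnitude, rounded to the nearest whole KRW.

T = 330/360 years.
Keep in NZD, deliver into the forward: 820,000·1.01420833333·913.122 = KRW 759,398,672.23.
Swap to KRW now, deposit: 820,000·864.430·1.08048333333 = KRW 765,881,810.42.
The quoted forward undervalues NZD, so borrow NZD, convert to KRW at spot, deposit the KRW at 8.78%, and buy NZD forward at 913.122 to cover the loan.
The gap between the two covered legs is KRW 6,483,138.

KRW 6,483,138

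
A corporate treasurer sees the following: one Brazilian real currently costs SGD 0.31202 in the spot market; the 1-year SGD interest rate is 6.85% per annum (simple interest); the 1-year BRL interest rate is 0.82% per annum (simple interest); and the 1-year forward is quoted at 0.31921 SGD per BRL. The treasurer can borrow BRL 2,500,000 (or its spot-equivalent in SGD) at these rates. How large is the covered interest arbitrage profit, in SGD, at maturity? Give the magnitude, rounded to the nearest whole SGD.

SGD 28,915

T = 1 year.
Invest the BRL and cover forward: 2,500,000 × 1.008200 × 0.31921 = SGD 804,568.81.
Convert at spot and invest in SGD: 2,500,000 × 0.31202 × 1.068500 = SGD 833,483.43.
The quoted forward undervalues BRL, so borrow BRL, convert to SGD at spot, deposit the SGD at 6.85%, and buy BRL forward at 0.31921 to cover the loan.
Arbitrage profit = |804,568.81 − 833,483.43| = SGD 28,915.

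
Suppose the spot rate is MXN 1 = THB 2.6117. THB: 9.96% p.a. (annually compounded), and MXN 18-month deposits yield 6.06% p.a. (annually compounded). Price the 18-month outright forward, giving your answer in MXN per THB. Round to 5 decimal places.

T = 18/12 years.
Growth of 1 THB over T: (1 + 0.0996)^(18/12) = 1.1530605.
MXN growth factor: (1 + 0.0606)^(18/12) = 1.0922635.
So F = 2.6117 × 1.1530605 / 1.0922635 = 2.757071 (THB/MXN).
Invert for MXN per THB: 1 / 2.757071 = 0.36270.

0.36270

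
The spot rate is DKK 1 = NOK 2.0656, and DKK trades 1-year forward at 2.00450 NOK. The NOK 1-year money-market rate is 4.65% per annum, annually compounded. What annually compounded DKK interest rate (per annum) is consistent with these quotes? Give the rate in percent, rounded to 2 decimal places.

T = 1 year.
F/S = 2.0045/2.0656 = 0.9704202 = (growth of NOK) / (growth of DKK).
NOK growth factor: (1 + 0.0465)^1 = 1.046500.
So the DKK growth factor = 1.0783988.
Annualise: 1.0783988^(1/1) − 1 = 0.078399 = 7.84%.

7.84%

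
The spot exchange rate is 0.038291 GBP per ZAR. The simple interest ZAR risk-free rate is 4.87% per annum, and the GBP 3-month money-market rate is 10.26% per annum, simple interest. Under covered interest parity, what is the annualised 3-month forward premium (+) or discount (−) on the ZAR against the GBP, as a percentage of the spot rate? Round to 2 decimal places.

+5.33%

T = 3/12 years.
F = S · g_GBP/g_ZAR = 0.038291 × 1.025650/1.012175 = 0.038800765.
Annualised premium = (F − S)/S × (1/T) = (0.038800765 − 0.038291)/0.038291 ÷ (3/12) = 5.33%.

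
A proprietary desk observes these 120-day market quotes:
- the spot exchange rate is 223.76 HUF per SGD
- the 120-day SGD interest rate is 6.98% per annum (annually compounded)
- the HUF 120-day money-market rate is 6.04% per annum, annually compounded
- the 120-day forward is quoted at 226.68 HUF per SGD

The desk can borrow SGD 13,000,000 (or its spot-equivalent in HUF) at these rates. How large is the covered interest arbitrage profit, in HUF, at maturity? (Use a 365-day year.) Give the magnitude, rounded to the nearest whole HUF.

T = 120/365 years.
Keep in SGD, deliver into the forward: 13,000,000·1.022430342256·226.68 = HUF 3,012,938,629.77.
Swap to HUF now, deposit: 13,000,000·223.76·1.019468018717 = HUF 2,965,510,130.29.
The quoted forward overvalues SGD, so borrow HUF, buy SGD at spot, deposit the SGD at 6.98%, and sell the proceeds forward at 226.68.
Profit = 3,012,938,629.77 − 2,965,510,130.29 = HUF 47,428,499.

HUF 47,428,499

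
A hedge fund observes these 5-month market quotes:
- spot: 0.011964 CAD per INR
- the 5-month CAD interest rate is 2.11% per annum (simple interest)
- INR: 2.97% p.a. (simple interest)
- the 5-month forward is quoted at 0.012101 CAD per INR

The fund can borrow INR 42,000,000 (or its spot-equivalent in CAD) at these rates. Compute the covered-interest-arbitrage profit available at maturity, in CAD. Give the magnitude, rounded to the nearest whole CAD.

T = 5/12 years.
Route A — deposit INR, sell forward: 42,000,000 × 1.012375 × 0.012101 = CAD 514,531.49.
Route B — convert at spot, deposit CAD: 42,000,000 × 0.011964 × 1.00879167 = CAD 506,905.71.
The quoted forward overvalues INR, so borrow CAD, buy INR at spot, deposit the INR at 2.97%, and sell the proceeds forward at 0.012101.
The gap between the two covered legs is CAD 7,626.

CAD 7,626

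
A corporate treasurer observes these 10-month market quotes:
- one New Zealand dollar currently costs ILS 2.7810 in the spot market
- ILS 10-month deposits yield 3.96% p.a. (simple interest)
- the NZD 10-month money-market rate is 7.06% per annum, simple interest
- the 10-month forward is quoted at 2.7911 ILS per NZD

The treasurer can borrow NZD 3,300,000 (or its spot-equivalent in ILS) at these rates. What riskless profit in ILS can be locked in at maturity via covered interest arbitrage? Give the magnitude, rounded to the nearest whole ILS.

T = 10/12 years.
Keep in NZD, deliver into the forward: 3,300,000·1.058833333·2.7911 = ILS 9,752,522.06.
Swap to ILS now, deposit: 3,300,000·2.7810·1.033000 = ILS 9,480,150.90.
The quoted forward overvalues NZD, so borrow ILS, buy NZD at spot, deposit the NZD at 7.06%, and sell the proceeds forward at 2.7911.
The gap between the two covered legs is ILS 272,371.

ILS 272,371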